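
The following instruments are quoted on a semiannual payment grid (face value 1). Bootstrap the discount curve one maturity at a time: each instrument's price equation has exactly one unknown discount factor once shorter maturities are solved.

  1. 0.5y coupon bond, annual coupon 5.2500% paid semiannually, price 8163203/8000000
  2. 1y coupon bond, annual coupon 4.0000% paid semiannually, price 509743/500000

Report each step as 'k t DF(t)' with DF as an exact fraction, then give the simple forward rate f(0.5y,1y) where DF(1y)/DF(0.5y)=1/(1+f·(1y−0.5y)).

1 1/2 9943/10000
2 1 49/50
f(0.5y,1y) = ((9943/10000)/(49/50) − 1)/(1/2) = 143/4900 ≈ 2.9184%

step 1 [0.5y] bond c/2=21/800: DF=(8163203/8000000 − 21/800·(0))/(1+21/800) = 9943/10000 ≈ 0.994300
step 2 [1y] bond c/2=1/50: DF=(509743/500000 − 1/50·(0.994300))/(1+1/50) = 49/50 ≈ 0.980000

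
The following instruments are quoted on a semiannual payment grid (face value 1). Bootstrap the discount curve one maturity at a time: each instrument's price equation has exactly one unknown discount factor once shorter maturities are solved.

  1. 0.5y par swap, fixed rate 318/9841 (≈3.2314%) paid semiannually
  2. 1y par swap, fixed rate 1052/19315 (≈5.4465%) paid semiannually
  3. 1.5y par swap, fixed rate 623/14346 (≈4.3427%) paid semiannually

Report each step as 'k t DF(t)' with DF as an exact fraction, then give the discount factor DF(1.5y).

1 1/2 9841/10000
2 1 4737/5000
3 3/2 9377/10000
DF(1.5y) = 9377/10000 ≈ 0.937700

step 1 [0.5y] swap r/2=159/9841: DF=(1 − 159/9841·(0))/(1+159/9841) = 9841/10000 ≈ 0.984100
step 2 [1y] swap r/2=526/19315: DF=(1 − 526/19315·(0.984100))/(1+526/19315) = 4737/5000 ≈ 0.947400
step 3 [1.5y] swap r/2=623/28692: DF=(1 − 623/28692·(0.984100+0.947400))/(1+623/28692) = 9377/10000 ≈ 0.937700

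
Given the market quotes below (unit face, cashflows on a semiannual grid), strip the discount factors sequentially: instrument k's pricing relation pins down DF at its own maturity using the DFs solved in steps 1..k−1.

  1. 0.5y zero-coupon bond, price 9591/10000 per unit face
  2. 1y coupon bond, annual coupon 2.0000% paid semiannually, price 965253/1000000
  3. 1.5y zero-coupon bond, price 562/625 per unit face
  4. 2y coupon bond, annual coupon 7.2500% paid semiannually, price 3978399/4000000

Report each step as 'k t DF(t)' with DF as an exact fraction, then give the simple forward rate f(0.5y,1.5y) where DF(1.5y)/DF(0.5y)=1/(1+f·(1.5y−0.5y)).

step 1 [0.5y] zero: DF = P = 9591/10000 ≈ 0.959100
step 2 [1y] bond c/2=1/100: DF=(965253/1000000 − 1/100·(0.959100))/(1+1/100) = 4731/5000 ≈ 0.946200
step 3 [1.5y] zero: DF = P = 562/625 ≈ 0.899200
step 4 [2y] bond c/2=29/800: DF=(3978399/4000000 − 29/800·(0.959100+0.946200+0.899200))/(1+29/800) = 8617/10000 ≈ 0.861700

1 1/2 9591/10000
2 1 4731/5000
3 3/2 562/625
4 2 8617/10000
f(0.5y,1.5y) = ((9591/10000)/(562/625) − 1)/(1) = 599/8992 ≈ 6.6615%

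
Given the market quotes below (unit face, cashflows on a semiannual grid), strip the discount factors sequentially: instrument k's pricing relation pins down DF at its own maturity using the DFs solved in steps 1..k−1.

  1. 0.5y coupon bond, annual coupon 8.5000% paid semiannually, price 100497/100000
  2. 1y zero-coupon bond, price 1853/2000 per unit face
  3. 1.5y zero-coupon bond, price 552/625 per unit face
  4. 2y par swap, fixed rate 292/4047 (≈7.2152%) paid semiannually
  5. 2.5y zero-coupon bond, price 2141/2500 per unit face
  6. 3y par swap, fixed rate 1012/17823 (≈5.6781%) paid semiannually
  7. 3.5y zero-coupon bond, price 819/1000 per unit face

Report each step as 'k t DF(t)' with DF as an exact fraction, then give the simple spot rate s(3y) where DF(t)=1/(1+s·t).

1 1/2 241/250
2 1 1853/2000
3 3/2 552/625
4 2 4343/5000
5 5/2 2141/2500
6 3 4241/5000
7 7/2 819/1000
s(3y) = (1/(4241/5000) − 1)/(3) = 253/4241 ≈ 5.9656%

step 1 [0.5y] bond c/2=17/400: DF=(100497/100000 − 17/400·(0))/(1+17/400) = 241/250 ≈ 0.964000
step 2 [1y] zero: DF = P = 1853/2000 ≈ 0.926500
step 3 [1.5y] zero: DF = P = 552/625 ≈ 0.883200
step 4 [2y] swap r/2=146/4047: DF=(1 − 146/4047·(0.964000+0.926500+0.883200))/(1+146/4047) = 4343/5000 ≈ 0.868600
step 5 [2.5y] zero: DF = P = 2141/2500 ≈ 0.856400
step 6 [3y] swap r/2=506/17823: DF=(1 − 506/17823·(0.964000+0.926500+0.883200+0.868600+0.856400))/(1+506/17823) = 4241/5000 ≈ 0.848200
step 7 [3.5y] zero: DF = P = 819/1000 ≈ 0.819000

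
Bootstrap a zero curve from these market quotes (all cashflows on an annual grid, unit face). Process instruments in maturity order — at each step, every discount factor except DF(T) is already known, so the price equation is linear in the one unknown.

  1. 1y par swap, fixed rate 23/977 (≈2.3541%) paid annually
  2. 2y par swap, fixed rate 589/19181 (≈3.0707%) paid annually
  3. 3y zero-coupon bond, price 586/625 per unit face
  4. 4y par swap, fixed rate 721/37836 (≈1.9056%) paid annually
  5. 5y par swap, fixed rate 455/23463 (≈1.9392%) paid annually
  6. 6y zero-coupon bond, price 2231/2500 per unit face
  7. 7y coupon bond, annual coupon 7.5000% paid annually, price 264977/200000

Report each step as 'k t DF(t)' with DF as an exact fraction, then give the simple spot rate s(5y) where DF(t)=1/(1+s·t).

1 1 977/1000
2 2 9411/10000
3 3 586/625
4 4 9279/10000
5 5 909/1000
6 6 2231/2500
7 7 2107/2500
s(5y) = (1/(909/1000) − 1)/(5) = 91/4545 ≈ 2.0022%

step 1 [1y] swap r/1=23/977: DF=(1 − 23/977·(0))/(1+23/977) = 977/1000 ≈ 0.977000
step 2 [2y] swap r/1=589/19181: DF=(1 − 589/19181·(0.977000))/(1+589/19181) = 9411/10000 ≈ 0.941100
step 3 [3y] zero: DF = P = 586/625 ≈ 0.937600
step 4 [4y] swap r/1=721/37836: DF=(1 − 721/37836·(0.977000+0.941100+0.937600))/(1+721/37836) = 9279/10000 ≈ 0.927900
step 5 [5y] swap r/1=455/23463: DF=(1 − 455/23463·(0.977000+0.941100+0.937600+0.927900))/(1+455/23463) = 909/1000 ≈ 0.909000
step 6 [6y] zero: DF = P = 2231/2500 ≈ 0.892400
step 7 [7y] bond c/1=3/40: DF=(264977/200000 − 3/40·(0.977000+0.941100+0.937600+0.927900+0.909000+0.892400))/(1+3/40) = 2107/2500 ≈ 0.842800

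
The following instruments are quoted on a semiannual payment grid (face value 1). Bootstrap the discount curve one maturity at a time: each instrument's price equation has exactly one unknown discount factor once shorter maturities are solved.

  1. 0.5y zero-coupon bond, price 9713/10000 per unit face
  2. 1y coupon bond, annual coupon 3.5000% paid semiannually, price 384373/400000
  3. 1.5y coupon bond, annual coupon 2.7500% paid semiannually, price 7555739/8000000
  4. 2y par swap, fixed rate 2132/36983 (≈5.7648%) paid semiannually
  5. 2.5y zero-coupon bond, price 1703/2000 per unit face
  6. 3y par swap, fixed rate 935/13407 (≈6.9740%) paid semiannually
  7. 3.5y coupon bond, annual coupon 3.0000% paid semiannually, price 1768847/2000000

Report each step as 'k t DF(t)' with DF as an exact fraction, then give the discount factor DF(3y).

step 1 [0.5y] zero: DF = P = 9713/10000 ≈ 0.971300
step 2 [1y] bond c/2=7/400: DF=(384373/400000 − 7/400·(0.971300))/(1+7/400) = 9277/10000 ≈ 0.927700
step 3 [1.5y] bond c/2=11/800: DF=(7555739/8000000 − 11/800·(0.971300+0.927700))/(1+11/800) = 9059/10000 ≈ 0.905900
step 4 [2y] swap r/2=1066/36983: DF=(1 − 1066/36983·(0.971300+0.927700+0.905900))/(1+1066/36983) = 4467/5000 ≈ 0.893400
step 5 [2.5y] zero: DF = P = 1703/2000 ≈ 0.851500
step 6 [3y] swap r/2=935/26814: DF=(1 − 935/26814·(0.971300+0.927700+0.905900+0.893400+0.851500))/(1+935/26814) = 813/1000 ≈ 0.813000
step 7 [3.5y] bond c/2=3/200: DF=(1768847/2000000 − 3/200·(0.971300+0.927700+0.905900+0.893400+0.851500+0.813000))/(1+3/200) = 7921/10000 ≈ 0.792100

1 1/2 9713/10000
2 1 9277/10000
3 3/2 9059/10000
4 2 4467/5000
5 5/2 1703/2000
6 3 813/1000
7 7/2 7921/10000
DF(3y) = 813/1000 ≈ 0.813000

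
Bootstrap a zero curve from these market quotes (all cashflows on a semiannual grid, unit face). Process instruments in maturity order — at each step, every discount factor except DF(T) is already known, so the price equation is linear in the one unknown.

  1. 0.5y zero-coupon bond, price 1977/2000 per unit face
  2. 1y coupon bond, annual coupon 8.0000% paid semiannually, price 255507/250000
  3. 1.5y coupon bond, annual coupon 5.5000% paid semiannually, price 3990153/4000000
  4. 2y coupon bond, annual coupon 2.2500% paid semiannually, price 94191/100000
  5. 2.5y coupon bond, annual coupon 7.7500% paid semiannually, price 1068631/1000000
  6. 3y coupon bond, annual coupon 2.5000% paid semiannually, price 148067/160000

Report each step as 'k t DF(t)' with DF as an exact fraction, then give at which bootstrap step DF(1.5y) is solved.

step 1 [0.5y] zero: DF = P = 1977/2000 ≈ 0.988500
step 2 [1y] bond c/2=1/25: DF=(255507/250000 − 1/25·(0.988500))/(1+1/25) = 9447/10000 ≈ 0.944700
step 3 [1.5y] bond c/2=11/400: DF=(3990153/4000000 − 11/400·(0.988500+0.944700))/(1+11/400) = 9191/10000 ≈ 0.919100
step 4 [2y] bond c/2=9/800: DF=(94191/100000 − 9/800·(0.988500+0.944700+0.919100))/(1+9/800) = 8997/10000 ≈ 0.899700
step 5 [2.5y] bond c/2=31/800: DF=(1068631/1000000 − 31/800·(0.988500+0.944700+0.919100+0.899700))/(1+31/800) = 1111/1250 ≈ 0.888800
step 6 [3y] bond c/2=1/80: DF=(148067/160000 − 1/80·(0.988500+0.944700+0.919100+0.899700+0.888800))/(1+1/80) = 8567/10000 ≈ 0.856700

1 1/2 1977/2000
2 1 9447/10000
3 3/2 9191/10000
4 2 8997/10000
5 5/2 1111/1250
6 3 8567/10000
DF(1.5y) is solved at step 3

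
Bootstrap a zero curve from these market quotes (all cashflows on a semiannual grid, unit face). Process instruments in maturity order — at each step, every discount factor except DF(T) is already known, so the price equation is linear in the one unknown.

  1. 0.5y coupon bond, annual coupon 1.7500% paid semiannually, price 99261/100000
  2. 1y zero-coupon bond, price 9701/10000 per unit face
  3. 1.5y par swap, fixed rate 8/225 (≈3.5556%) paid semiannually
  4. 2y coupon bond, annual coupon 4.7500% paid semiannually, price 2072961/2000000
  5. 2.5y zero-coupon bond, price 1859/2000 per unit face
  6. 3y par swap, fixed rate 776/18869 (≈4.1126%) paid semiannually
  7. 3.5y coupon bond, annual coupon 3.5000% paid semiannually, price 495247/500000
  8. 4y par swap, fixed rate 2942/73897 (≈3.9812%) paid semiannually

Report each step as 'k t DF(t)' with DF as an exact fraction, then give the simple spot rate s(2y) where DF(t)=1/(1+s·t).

1 1/2 123/125
2 1 9701/10000
3 3/2 2371/2500
4 2 9451/10000
5 5/2 1859/2000
6 3 2209/2500
7 7/2 8761/10000
8 4 8529/10000
s(2y) = (1/(9451/10000) − 1)/(2) = 549/18902 ≈ 2.9045%

step 1 [0.5y] bond c/2=7/800: DF=(99261/100000 − 7/800·(0))/(1+7/800) = 123/125 ≈ 0.984000
step 2 [1y] zero: DF = P = 9701/10000 ≈ 0.970100
step 3 [1.5y] swap r/2=4/225: DF=(1 − 4/225·(0.984000+0.970100))/(1+4/225) = 2371/2500 ≈ 0.948400
step 4 [2y] bond c/2=19/800: DF=(2072961/2000000 − 19/800·(0.984000+0.970100+0.948400))/(1+19/800) = 9451/10000 ≈ 0.945100
step 5 [2.5y] zero: DF = P = 1859/2000 ≈ 0.929500
step 6 [3y] swap r/2=388/18869: DF=(1 − 388/18869·(0.984000+0.970100+0.948400+0.945100+0.929500))/(1+388/18869) = 2209/2500 ≈ 0.883600
step 7 [3.5y] bond c/2=7/400: DF=(495247/500000 − 7/400·(0.984000+0.970100+0.948400+0.945100+0.929500+0.883600))/(1+7/400) = 8761/10000 ≈ 0.876100
step 8 [4y] swap r/2=1471/73897: DF=(1 − 1471/73897·(0.984000+0.970100+0.948400+0.945100+0.929500+0.883600+0.876100))/(1+1471/73897) = 8529/10000 ≈ 0.852900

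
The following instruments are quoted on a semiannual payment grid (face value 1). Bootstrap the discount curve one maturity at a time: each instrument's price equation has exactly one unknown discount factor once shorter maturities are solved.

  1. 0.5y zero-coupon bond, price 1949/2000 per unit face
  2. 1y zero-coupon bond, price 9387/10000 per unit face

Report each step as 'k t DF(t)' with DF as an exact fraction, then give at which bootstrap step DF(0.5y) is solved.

step 1 [0.5y] zero: DF = P = 1949/2000 ≈ 0.974500
step 2 [1y] zero: DF = P = 9387/10000 ≈ 0.938700

1 1/2 1949/2000
2 1 9387/10000
DF(0.5y) is solved at step 1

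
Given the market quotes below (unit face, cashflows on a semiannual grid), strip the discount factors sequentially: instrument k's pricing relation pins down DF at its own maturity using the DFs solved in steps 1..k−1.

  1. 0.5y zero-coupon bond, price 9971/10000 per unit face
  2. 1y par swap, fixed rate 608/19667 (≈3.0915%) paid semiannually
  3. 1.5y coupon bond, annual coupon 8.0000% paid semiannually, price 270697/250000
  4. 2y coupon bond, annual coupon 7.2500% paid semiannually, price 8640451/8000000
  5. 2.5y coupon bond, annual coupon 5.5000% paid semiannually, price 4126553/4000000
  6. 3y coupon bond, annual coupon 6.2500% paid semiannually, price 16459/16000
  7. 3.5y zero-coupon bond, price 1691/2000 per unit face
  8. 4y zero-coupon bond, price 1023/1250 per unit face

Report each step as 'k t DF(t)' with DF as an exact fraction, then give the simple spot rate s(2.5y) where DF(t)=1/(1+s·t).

step 1 [0.5y] zero: DF = P = 9971/10000 ≈ 0.997100
step 2 [1y] swap r/2=304/19667: DF=(1 − 304/19667·(0.997100))/(1+304/19667) = 606/625 ≈ 0.969600
step 3 [1.5y] bond c/2=1/25: DF=(270697/250000 − 1/25·(0.997100+0.969600))/(1+1/25) = 1931/2000 ≈ 0.965500
step 4 [2y] bond c/2=29/800: DF=(8640451/8000000 − 29/800·(0.997100+0.969600+0.965500))/(1+29/800) = 9397/10000 ≈ 0.939700
step 5 [2.5y] bond c/2=11/400: DF=(4126553/4000000 − 11/400·(0.997100+0.969600+0.965500+0.939700))/(1+11/400) = 2251/2500 ≈ 0.900400
step 6 [3y] bond c/2=1/32: DF=(16459/16000 − 1/32·(0.997100+0.969600+0.965500+0.939700+0.900400))/(1+1/32) = 8529/10000 ≈ 0.852900
step 7 [3.5y] zero: DF = P = 1691/2000 ≈ 0.845500
step 8 [4y] zero: DF = P = 1023/1250 ≈ 0.818400

1 1/2 9971/10000
2 1 606/625
3 3/2 1931/2000
4 2 9397/10000
5 5/2 2251/2500
6 3 8529/10000
7 7/2 1691/2000
8 4 1023/1250
s(2.5y) = (1/(2251/2500) − 1)/(5/2) = 498/11255 ≈ 4.4247%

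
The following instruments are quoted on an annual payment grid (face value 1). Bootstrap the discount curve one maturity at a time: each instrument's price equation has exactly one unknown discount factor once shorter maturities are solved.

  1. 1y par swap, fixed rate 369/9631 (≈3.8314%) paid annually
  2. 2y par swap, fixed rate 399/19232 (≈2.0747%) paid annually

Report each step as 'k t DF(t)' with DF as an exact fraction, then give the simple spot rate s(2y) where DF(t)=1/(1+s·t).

1 1 9631/10000
2 2 9601/10000
s(2y) = (1/(9601/10000) − 1)/(2) = 399/19202 ≈ 2.0779%

step 1 [1y] swap r/1=369/9631: DF=(1 − 369/9631·(0))/(1+369/9631) = 9631/10000 ≈ 0.963100
step 2 [2y] swap r/1=399/19232: DF=(1 − 399/19232·(0.963100))/(1+399/19232) = 9601/10000 ≈ 0.960100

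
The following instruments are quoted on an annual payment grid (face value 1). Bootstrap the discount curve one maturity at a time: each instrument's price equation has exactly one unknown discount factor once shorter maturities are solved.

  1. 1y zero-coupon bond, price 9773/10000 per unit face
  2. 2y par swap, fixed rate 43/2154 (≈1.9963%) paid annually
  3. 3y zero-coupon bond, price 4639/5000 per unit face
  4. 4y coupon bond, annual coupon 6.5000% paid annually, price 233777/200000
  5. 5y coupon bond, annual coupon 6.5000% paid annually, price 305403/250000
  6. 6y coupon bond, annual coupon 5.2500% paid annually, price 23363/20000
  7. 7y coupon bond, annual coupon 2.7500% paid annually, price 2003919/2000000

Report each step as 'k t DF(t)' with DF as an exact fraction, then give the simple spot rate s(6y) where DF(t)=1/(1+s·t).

1 1 9773/10000
2 2 9613/10000
3 3 4639/5000
4 4 4613/5000
5 5 4579/5000
6 6 547/625
7 7 4129/5000
s(6y) = (1/(547/625) − 1)/(6) = 13/547 ≈ 2.3766%

step 1 [1y] zero: DF = P = 9773/10000 ≈ 0.977300
step 2 [2y] swap r/1=43/2154: DF=(1 − 43/2154·(0.977300))/(1+43/2154) = 9613/10000 ≈ 0.961300
step 3 [3y] zero: DF = P = 4639/5000 ≈ 0.927800
step 4 [4y] bond c/1=13/200: DF=(233777/200000 − 13/200·(0.977300+0.961300+0.927800))/(1+13/200) = 4613/5000 ≈ 0.922600
step 5 [5y] bond c/1=13/200: DF=(305403/250000 − 13/200·(0.977300+0.961300+0.927800+0.922600))/(1+13/200) = 4579/5000 ≈ 0.915800
step 6 [6y] bond c/1=21/400: DF=(23363/20000 − 21/400·(0.977300+0.961300+0.927800+0.922600+0.915800))/(1+21/400) = 547/625 ≈ 0.875200
step 7 [7y] bond c/1=11/400: DF=(2003919/2000000 − 11/400·(0.977300+0.961300+0.927800+0.922600+0.915800+0.875200))/(1+11/400) = 4129/5000 ≈ 0.825800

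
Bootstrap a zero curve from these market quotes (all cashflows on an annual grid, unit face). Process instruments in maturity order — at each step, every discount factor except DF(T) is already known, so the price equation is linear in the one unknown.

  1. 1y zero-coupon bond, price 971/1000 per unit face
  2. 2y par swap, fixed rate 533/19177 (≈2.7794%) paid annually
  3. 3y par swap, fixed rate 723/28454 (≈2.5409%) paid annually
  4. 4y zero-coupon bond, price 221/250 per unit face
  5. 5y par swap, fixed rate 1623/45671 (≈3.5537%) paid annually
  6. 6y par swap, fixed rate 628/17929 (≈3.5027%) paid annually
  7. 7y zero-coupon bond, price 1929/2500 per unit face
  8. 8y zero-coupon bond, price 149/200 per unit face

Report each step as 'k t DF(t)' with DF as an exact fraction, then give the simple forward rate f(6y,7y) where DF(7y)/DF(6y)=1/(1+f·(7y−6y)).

1 1 971/1000
2 2 9467/10000
3 3 9277/10000
4 4 221/250
5 5 8377/10000
6 6 2029/2500
7 7 1929/2500
8 8 149/200
f(6y,7y) = ((2029/2500)/(1929/2500) − 1)/(1) = 100/1929 ≈ 5.1840%

step 1 [1y] zero: DF = P = 971/1000 ≈ 0.971000
step 2 [2y] swap r/1=533/19177: DF=(1 − 533/19177·(0.971000))/(1+533/19177) = 9467/10000 ≈ 0.946700
step 3 [3y] swap r/1=723/28454: DF=(1 − 723/28454·(0.971000+0.946700))/(1+723/28454) = 9277/10000 ≈ 0.927700
step 4 [4y] zero: DF = P = 221/250 ≈ 0.884000
step 5 [5y] swap r/1=1623/45671: DF=(1 − 1623/45671·(0.971000+0.946700+0.927700+0.884000))/(1+1623/45671) = 8377/10000 ≈ 0.837700
step 6 [6y] swap r/1=628/17929: DF=(1 − 628/17929·(0.971000+0.946700+0.927700+0.884000+0.837700))/(1+628/17929) = 2029/2500 ≈ 0.811600
step 7 [7y] zero: DF = P = 1929/2500 ≈ 0.771600
step 8 [8y] zero: DF = P = 149/200 ≈ 0.745000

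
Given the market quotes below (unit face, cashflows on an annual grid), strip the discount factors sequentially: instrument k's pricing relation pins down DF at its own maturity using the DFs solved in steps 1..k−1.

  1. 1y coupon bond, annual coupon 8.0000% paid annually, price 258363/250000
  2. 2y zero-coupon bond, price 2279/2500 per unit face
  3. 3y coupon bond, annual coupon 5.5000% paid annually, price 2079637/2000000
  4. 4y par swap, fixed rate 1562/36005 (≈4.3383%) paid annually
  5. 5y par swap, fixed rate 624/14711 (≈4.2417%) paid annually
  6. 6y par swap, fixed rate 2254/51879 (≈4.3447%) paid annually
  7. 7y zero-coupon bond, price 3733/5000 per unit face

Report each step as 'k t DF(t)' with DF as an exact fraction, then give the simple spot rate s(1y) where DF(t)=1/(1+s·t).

step 1 [1y] bond c/1=2/25: DF=(258363/250000 − 2/25·(0))/(1+2/25) = 9569/10000 ≈ 0.956900
step 2 [2y] zero: DF = P = 2279/2500 ≈ 0.911600
step 3 [3y] bond c/1=11/200: DF=(2079637/2000000 − 11/200·(0.956900+0.911600))/(1+11/200) = 4441/5000 ≈ 0.888200
step 4 [4y] swap r/1=1562/36005: DF=(1 − 1562/36005·(0.956900+0.911600+0.888200))/(1+1562/36005) = 4219/5000 ≈ 0.843800
step 5 [5y] swap r/1=624/14711: DF=(1 − 624/14711·(0.956900+0.911600+0.888200+0.843800))/(1+624/14711) = 508/625 ≈ 0.812800
step 6 [6y] swap r/1=2254/51879: DF=(1 − 2254/51879·(0.956900+0.911600+0.888200+0.843800+0.812800))/(1+2254/51879) = 3873/5000 ≈ 0.774600
step 7 [7y] zero: DF = P = 3733/5000 ≈ 0.746600

1 1 9569/10000
2 2 2279/2500
3 3 4441/5000
4 4 4219/5000
5 5 508/625
6 6 3873/5000
7 7 3733/5000
s(1y) = (1/(9569/10000) − 1)/(1) = 431/9569 ≈ 4.5041%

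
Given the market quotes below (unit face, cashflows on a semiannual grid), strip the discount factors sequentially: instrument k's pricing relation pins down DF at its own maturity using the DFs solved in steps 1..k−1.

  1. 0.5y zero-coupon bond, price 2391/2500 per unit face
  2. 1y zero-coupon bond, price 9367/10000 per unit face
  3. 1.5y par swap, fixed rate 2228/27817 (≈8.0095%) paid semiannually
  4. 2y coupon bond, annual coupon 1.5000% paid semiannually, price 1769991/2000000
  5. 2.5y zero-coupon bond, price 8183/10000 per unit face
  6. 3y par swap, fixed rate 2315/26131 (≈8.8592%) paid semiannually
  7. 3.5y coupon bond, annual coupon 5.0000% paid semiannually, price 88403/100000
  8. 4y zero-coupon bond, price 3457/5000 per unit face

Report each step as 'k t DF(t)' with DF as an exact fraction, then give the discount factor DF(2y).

step 1 [0.5y] zero: DF = P = 2391/2500 ≈ 0.956400
step 2 [1y] zero: DF = P = 9367/10000 ≈ 0.936700
step 3 [1.5y] swap r/2=1114/27817: DF=(1 − 1114/27817·(0.956400+0.936700))/(1+1114/27817) = 4443/5000 ≈ 0.888600
step 4 [2y] bond c/2=3/400: DF=(1769991/2000000 − 3/400·(0.956400+0.936700+0.888600))/(1+3/400) = 8577/10000 ≈ 0.857700
step 5 [2.5y] zero: DF = P = 8183/10000 ≈ 0.818300
step 6 [3y] swap r/2=2315/52262: DF=(1 − 2315/52262·(0.956400+0.936700+0.888600+0.857700+0.818300))/(1+2315/52262) = 1537/2000 ≈ 0.768500
step 7 [3.5y] bond c/2=1/40: DF=(88403/100000 − 1/40·(0.956400+0.936700+0.888600+0.857700+0.818300+0.768500))/(1+1/40) = 147/200 ≈ 0.735000
step 8 [4y] zero: DF = P = 3457/5000 ≈ 0.691400

1 1/2 2391/2500
2 1 9367/10000
3 3/2 4443/5000
4 2 8577/10000
5 5/2 8183/10000
6 3 1537/2000
7 7/2 147/200
8 4 3457/5000
DF(2y) = 8577/10000 ≈ 0.857700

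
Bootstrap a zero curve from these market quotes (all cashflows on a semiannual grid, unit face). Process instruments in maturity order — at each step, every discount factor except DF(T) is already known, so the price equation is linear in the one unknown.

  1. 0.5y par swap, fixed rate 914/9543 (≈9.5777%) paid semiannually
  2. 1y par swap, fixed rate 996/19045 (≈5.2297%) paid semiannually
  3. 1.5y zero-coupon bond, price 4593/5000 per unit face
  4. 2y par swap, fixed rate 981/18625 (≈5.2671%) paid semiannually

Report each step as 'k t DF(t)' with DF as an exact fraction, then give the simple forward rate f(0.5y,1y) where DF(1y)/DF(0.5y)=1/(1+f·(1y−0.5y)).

step 1 [0.5y] swap r/2=457/9543: DF=(1 − 457/9543·(0))/(1+457/9543) = 9543/10000 ≈ 0.954300
step 2 [1y] swap r/2=498/19045: DF=(1 − 498/19045·(0.954300))/(1+498/19045) = 4751/5000 ≈ 0.950200
step 3 [1.5y] zero: DF = P = 4593/5000 ≈ 0.918600
step 4 [2y] swap r/2=981/37250: DF=(1 − 981/37250·(0.954300+0.950200+0.918600))/(1+981/37250) = 9019/10000 ≈ 0.901900

1 1/2 9543/10000
2 1 4751/5000
3 3/2 4593/5000
4 2 9019/10000
f(0.5y,1y) = ((9543/10000)/(4751/5000) − 1)/(1/2) = 41/4751 ≈ 0.8630%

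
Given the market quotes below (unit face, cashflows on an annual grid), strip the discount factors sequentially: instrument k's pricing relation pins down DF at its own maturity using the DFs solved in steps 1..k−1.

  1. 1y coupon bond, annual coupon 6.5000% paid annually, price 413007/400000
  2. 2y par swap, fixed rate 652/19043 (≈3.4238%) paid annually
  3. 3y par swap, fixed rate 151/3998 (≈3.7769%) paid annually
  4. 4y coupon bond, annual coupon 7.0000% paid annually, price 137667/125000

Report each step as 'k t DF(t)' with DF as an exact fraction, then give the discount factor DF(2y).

step 1 [1y] bond c/1=13/200: DF=(413007/400000 − 13/200·(0))/(1+13/200) = 1939/2000 ≈ 0.969500
step 2 [2y] swap r/1=652/19043: DF=(1 − 652/19043·(0.969500))/(1+652/19043) = 2337/2500 ≈ 0.934800
step 3 [3y] swap r/1=151/3998: DF=(1 − 151/3998·(0.969500+0.934800))/(1+151/3998) = 8943/10000 ≈ 0.894300
step 4 [4y] bond c/1=7/100: DF=(137667/125000 − 7/100·(0.969500+0.934800+0.894300))/(1+7/100) = 4231/5000 ≈ 0.846200

1 1 1939/2000
2 2 2337/2500
3 3 8943/10000
4 4 4231/5000
DF(2y) = 2337/2500 ≈ 0.934800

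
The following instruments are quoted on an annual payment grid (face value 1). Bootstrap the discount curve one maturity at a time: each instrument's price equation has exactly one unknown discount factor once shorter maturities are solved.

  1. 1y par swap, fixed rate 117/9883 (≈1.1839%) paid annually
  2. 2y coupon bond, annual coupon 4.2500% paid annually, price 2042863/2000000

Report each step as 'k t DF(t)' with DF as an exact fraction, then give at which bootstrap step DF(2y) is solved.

1 1 9883/10000
2 2 1879/2000
DF(2y) is solved at step 2

step 1 [1y] swap r/1=117/9883: DF=(1 − 117/9883·(0))/(1+117/9883) = 9883/10000 ≈ 0.988300
step 2 [2y] bond c/1=17/400: DF=(2042863/2000000 − 17/400·(0.988300))/(1+17/400) = 1879/2000 ≈ 0.939500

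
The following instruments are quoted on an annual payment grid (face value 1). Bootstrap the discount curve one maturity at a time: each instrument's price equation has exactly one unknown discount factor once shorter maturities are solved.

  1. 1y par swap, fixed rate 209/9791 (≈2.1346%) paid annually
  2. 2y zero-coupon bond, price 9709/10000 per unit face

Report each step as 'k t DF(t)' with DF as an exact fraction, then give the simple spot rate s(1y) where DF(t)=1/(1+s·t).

step 1 [1y] swap r/1=209/9791: DF=(1 − 209/9791·(0))/(1+209/9791) = 9791/10000 ≈ 0.979100
step 2 [2y] zero: DF = P = 9709/10000 ≈ 0.970900

1 1 9791/10000
2 2 9709/10000
s(1y) = (1/(9791/10000) − 1)/(1) = 209/9791 ≈ 2.1346%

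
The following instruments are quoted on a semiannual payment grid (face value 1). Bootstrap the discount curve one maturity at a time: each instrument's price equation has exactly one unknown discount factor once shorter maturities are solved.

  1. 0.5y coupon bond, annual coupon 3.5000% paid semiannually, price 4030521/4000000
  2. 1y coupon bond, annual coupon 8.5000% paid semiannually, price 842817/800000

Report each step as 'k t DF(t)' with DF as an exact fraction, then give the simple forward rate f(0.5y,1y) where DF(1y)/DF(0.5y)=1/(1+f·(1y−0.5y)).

1 1/2 9903/10000
2 1 4851/5000
f(0.5y,1y) = ((9903/10000)/(4851/5000) − 1)/(1/2) = 67/1617 ≈ 4.1435%

step 1 [0.5y] bond c/2=7/400: DF=(4030521/4000000 − 7/400·(0))/(1+7/400) = 9903/10000 ≈ 0.990300
step 2 [1y] bond c/2=17/400: DF=(842817/800000 − 17/400·(0.990300))/(1+17/400) = 4851/5000 ≈ 0.970200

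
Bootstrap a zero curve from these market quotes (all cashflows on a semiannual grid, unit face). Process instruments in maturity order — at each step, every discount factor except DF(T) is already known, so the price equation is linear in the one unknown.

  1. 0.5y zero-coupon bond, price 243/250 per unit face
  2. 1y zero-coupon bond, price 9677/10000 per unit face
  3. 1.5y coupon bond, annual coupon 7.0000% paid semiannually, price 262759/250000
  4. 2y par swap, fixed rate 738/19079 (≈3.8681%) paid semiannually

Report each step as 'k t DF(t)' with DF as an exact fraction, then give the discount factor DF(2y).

1 1/2 243/250
2 1 9677/10000
3 3/2 9499/10000
4 2 4631/5000
DF(2y) = 4631/5000 ≈ 0.926200

step 1 [0.5y] zero: DF = P = 243/250 ≈ 0.972000
step 2 [1y] zero: DF = P = 9677/10000 ≈ 0.967700
step 3 [1.5y] bond c/2=7/200: DF=(262759/250000 − 7/200·(0.972000+0.967700))/(1+7/200) = 9499/10000 ≈ 0.949900
step 4 [2y] swap r/2=369/19079: DF=(1 − 369/19079·(0.972000+0.967700+0.949900))/(1+369/19079) = 4631/5000 ≈ 0.926200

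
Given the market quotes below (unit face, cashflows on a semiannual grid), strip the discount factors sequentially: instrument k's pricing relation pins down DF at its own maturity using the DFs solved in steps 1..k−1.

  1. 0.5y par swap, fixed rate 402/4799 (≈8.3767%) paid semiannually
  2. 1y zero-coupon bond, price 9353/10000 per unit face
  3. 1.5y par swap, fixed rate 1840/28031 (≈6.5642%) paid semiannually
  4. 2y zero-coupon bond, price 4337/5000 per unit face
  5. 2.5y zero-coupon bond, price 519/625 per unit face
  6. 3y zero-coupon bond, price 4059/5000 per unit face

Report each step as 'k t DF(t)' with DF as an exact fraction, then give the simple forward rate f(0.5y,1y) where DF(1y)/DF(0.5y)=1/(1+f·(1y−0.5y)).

1 1/2 4799/5000
2 1 9353/10000
3 3/2 227/250
4 2 4337/5000
5 5/2 519/625
6 3 4059/5000
f(0.5y,1y) = ((4799/5000)/(9353/10000) − 1)/(1/2) = 490/9353 ≈ 5.2390%

step 1 [0.5y] swap r/2=201/4799: DF=(1 − 201/4799·(0))/(1+201/4799) = 4799/5000 ≈ 0.959800
step 2 [1y] zero: DF = P = 9353/10000 ≈ 0.935300
step 3 [1.5y] swap r/2=920/28031: DF=(1 − 920/28031·(0.959800+0.935300))/(1+920/28031) = 227/250 ≈ 0.908000
step 4 [2y] zero: DF = P = 4337/5000 ≈ 0.867400
step 5 [2.5y] zero: DF = P = 519/625 ≈ 0.830400
step 6 [3y] zero: DF = P = 4059/5000 ≈ 0.811800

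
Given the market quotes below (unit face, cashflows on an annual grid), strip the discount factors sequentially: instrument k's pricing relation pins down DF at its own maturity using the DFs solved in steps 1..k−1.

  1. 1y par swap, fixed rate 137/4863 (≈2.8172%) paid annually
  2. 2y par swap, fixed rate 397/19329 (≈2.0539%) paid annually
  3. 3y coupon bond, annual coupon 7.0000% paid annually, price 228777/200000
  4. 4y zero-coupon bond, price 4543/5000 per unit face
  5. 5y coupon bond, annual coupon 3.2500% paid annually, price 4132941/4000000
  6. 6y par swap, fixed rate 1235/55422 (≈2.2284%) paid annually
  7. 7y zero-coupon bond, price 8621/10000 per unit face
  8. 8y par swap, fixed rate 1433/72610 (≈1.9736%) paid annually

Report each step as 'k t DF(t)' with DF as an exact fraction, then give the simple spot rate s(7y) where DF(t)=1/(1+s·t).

step 1 [1y] swap r/1=137/4863: DF=(1 − 137/4863·(0))/(1+137/4863) = 4863/5000 ≈ 0.972600
step 2 [2y] swap r/1=397/19329: DF=(1 − 397/19329·(0.972600))/(1+397/19329) = 9603/10000 ≈ 0.960300
step 3 [3y] bond c/1=7/100: DF=(228777/200000 − 7/100·(0.972600+0.960300))/(1+7/100) = 4713/5000 ≈ 0.942600
step 4 [4y] zero: DF = P = 4543/5000 ≈ 0.908600
step 5 [5y] bond c/1=13/400: DF=(4132941/4000000 − 13/400·(0.972600+0.960300+0.942600+0.908600))/(1+13/400) = 551/625 ≈ 0.881600
step 6 [6y] swap r/1=1235/55422: DF=(1 − 1235/55422·(0.972600+0.960300+0.942600+0.908600+0.881600))/(1+1235/55422) = 1753/2000 ≈ 0.876500
step 7 [7y] zero: DF = P = 8621/10000 ≈ 0.862100
step 8 [8y] swap r/1=1433/72610: DF=(1 − 1433/72610·(0.972600+0.960300+0.942600+0.908600+0.881600+0.876500+0.862100))/(1+1433/72610) = 8567/10000 ≈ 0.856700

1 1 4863/5000
2 2 9603/10000
3 3 4713/5000
4 4 4543/5000
5 5 551/625
6 6 1753/2000
7 7 8621/10000
8 8 8567/10000
s(7y) = (1/(8621/10000) − 1)/(7) = 197/8621 ≈ 2.2851%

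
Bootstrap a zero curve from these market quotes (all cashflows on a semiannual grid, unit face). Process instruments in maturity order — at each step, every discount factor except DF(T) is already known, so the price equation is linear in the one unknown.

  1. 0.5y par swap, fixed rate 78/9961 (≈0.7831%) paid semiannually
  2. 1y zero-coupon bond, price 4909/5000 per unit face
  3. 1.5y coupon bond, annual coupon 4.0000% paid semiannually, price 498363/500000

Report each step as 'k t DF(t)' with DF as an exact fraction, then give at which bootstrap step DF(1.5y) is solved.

1 1/2 9961/10000
2 1 4909/5000
3 3/2 1173/1250
DF(1.5y) is solved at step 3

step 1 [0.5y] swap r/2=39/9961: DF=(1 − 39/9961·(0))/(1+39/9961) = 9961/10000 ≈ 0.996100
step 2 [1y] zero: DF = P = 4909/5000 ≈ 0.981800
step 3 [1.5y] bond c/2=1/50: DF=(498363/500000 − 1/50·(0.996100+0.981800))/(1+1/50) = 1173/1250 ≈ 0.938400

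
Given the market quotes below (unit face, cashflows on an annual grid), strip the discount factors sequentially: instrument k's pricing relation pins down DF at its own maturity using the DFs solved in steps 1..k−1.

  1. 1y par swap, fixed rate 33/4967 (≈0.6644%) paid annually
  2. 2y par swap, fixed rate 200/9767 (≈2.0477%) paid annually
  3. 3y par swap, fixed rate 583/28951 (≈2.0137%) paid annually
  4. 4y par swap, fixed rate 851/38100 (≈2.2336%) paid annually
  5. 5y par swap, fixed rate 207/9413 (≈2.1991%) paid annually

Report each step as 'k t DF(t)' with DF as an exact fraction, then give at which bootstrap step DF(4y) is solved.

step 1 [1y] swap r/1=33/4967: DF=(1 − 33/4967·(0))/(1+33/4967) = 4967/5000 ≈ 0.993400
step 2 [2y] swap r/1=200/9767: DF=(1 − 200/9767·(0.993400))/(1+200/9767) = 24/25 ≈ 0.960000
step 3 [3y] swap r/1=583/28951: DF=(1 − 583/28951·(0.993400+0.960000))/(1+583/28951) = 9417/10000 ≈ 0.941700
step 4 [4y] swap r/1=851/38100: DF=(1 − 851/38100·(0.993400+0.960000+0.941700))/(1+851/38100) = 9149/10000 ≈ 0.914900
step 5 [5y] swap r/1=207/9413: DF=(1 − 207/9413·(0.993400+0.960000+0.941700+0.914900))/(1+207/9413) = 1793/2000 ≈ 0.896500

1 1 4967/5000
2 2 24/25
3 3 9417/10000
4 4 9149/10000
5 5 1793/2000
DF(4y) is solved at step 4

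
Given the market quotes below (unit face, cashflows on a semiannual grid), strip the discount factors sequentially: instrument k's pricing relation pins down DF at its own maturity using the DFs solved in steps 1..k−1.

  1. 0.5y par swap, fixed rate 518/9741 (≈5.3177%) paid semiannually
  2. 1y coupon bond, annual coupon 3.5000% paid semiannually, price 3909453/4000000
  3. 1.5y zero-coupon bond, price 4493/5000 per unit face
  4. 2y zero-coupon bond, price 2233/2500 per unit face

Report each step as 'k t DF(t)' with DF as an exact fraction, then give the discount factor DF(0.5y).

1 1/2 9741/10000
2 1 4719/5000
3 3/2 4493/5000
4 2 2233/2500
DF(0.5y) = 9741/10000 ≈ 0.974100

step 1 [0.5y] swap r/2=259/9741: DF=(1 − 259/9741·(0))/(1+259/9741) = 9741/10000 ≈ 0.974100
step 2 [1y] bond c/2=7/400: DF=(3909453/4000000 − 7/400·(0.974100))/(1+7/400) = 4719/5000 ≈ 0.943800
step 3 [1.5y] zero: DF = P = 4493/5000 ≈ 0.898600
step 4 [2y] zero: DF = P = 2233/2500 ≈ 0.893200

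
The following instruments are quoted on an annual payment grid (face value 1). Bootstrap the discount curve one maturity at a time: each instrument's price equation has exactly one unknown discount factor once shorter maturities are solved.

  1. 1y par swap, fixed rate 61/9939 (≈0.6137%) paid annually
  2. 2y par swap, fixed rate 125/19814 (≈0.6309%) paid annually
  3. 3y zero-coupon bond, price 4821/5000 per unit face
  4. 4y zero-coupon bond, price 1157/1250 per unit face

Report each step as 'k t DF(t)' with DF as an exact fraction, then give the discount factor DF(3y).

1 1 9939/10000
2 2 79/80
3 3 4821/5000
4 4 1157/1250
DF(3y) = 4821/5000 ≈ 0.964200

step 1 [1y] swap r/1=61/9939: DF=(1 − 61/9939·(0))/(1+61/9939) = 9939/10000 ≈ 0.993900
step 2 [2y] swap r/1=125/19814: DF=(1 − 125/19814·(0.993900))/(1+125/19814) = 79/80 ≈ 0.987500
step 3 [3y] zero: DF = P = 4821/5000 ≈ 0.964200
step 4 [4y] zero: DF = P = 1157/1250 ≈ 0.925600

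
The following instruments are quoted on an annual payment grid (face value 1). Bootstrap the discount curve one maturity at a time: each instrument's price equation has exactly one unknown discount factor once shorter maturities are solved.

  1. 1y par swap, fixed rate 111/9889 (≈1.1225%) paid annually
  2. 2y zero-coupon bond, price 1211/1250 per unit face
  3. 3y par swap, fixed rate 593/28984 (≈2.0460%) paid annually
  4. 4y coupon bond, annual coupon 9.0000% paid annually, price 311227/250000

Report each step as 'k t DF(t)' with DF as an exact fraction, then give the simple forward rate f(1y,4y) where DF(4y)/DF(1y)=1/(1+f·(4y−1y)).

step 1 [1y] swap r/1=111/9889: DF=(1 − 111/9889·(0))/(1+111/9889) = 9889/10000 ≈ 0.988900
step 2 [2y] zero: DF = P = 1211/1250 ≈ 0.968800
step 3 [3y] swap r/1=593/28984: DF=(1 − 593/28984·(0.988900+0.968800))/(1+593/28984) = 9407/10000 ≈ 0.940700
step 4 [4y] bond c/1=9/100: DF=(311227/250000 − 9/100·(0.988900+0.968800+0.940700))/(1+9/100) = 2257/2500 ≈ 0.902800

1 1 9889/10000
2 2 1211/1250
3 3 9407/10000
4 4 2257/2500
f(1y,4y) = ((9889/10000)/(2257/2500) − 1)/(3) = 287/9028 ≈ 3.1790%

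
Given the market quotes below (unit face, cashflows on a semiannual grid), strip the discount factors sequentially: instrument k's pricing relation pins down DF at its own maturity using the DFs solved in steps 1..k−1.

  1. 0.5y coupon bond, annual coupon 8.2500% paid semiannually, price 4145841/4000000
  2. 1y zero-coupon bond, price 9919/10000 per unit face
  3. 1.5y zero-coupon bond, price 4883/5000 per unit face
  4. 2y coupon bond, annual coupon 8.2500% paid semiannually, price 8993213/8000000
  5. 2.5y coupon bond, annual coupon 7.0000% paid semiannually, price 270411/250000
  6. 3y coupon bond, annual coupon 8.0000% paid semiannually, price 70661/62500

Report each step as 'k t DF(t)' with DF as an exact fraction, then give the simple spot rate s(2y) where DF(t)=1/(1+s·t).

1 1/2 4977/5000
2 1 9919/10000
3 3/2 4883/5000
4 2 4811/5000
5 5/2 9123/10000
6 3 901/1000
s(2y) = (1/(4811/5000) − 1)/(2) = 189/9622 ≈ 1.9642%

step 1 [0.5y] bond c/2=33/800: DF=(4145841/4000000 − 33/800·(0))/(1+33/800) = 4977/5000 ≈ 0.995400
step 2 [1y] zero: DF = P = 9919/10000 ≈ 0.991900
step 3 [1.5y] zero: DF = P = 4883/5000 ≈ 0.976600
step 4 [2y] bond c/2=33/800: DF=(8993213/8000000 − 33/800·(0.995400+0.991900+0.976600))/(1+33/800) = 4811/5000 ≈ 0.962200
step 5 [2.5y] bond c/2=7/200: DF=(270411/250000 − 7/200·(0.995400+0.991900+0.976600+0.962200))/(1+7/200) = 9123/10000 ≈ 0.912300
step 6 [3y] bond c/2=1/25: DF=(70661/62500 − 1/25·(0.995400+0.991900+0.976600+0.962200+0.912300))/(1+1/25) = 901/1000 ≈ 0.901000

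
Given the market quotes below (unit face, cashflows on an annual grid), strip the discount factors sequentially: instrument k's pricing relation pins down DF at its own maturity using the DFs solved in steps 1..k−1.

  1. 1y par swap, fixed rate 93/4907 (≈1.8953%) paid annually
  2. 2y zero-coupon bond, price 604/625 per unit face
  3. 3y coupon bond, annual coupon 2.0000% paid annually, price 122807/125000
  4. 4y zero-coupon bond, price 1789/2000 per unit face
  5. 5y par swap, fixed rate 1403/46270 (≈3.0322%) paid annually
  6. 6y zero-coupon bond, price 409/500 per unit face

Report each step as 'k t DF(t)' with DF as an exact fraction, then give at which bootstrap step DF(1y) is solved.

step 1 [1y] swap r/1=93/4907: DF=(1 − 93/4907·(0))/(1+93/4907) = 4907/5000 ≈ 0.981400
step 2 [2y] zero: DF = P = 604/625 ≈ 0.966400
step 3 [3y] bond c/1=1/50: DF=(122807/125000 − 1/50·(0.981400+0.966400))/(1+1/50) = 37/40 ≈ 0.925000
step 4 [4y] zero: DF = P = 1789/2000 ≈ 0.894500
step 5 [5y] swap r/1=1403/46270: DF=(1 − 1403/46270·(0.981400+0.966400+0.925000+0.894500))/(1+1403/46270) = 8597/10000 ≈ 0.859700
step 6 [6y] zero: DF = P = 409/500 ≈ 0.818000

1 1 4907/5000
2 2 604/625
3 3 37/40
4 4 1789/2000
5 5 8597/10000
6 6 409/500
DF(1y) is solved at step 1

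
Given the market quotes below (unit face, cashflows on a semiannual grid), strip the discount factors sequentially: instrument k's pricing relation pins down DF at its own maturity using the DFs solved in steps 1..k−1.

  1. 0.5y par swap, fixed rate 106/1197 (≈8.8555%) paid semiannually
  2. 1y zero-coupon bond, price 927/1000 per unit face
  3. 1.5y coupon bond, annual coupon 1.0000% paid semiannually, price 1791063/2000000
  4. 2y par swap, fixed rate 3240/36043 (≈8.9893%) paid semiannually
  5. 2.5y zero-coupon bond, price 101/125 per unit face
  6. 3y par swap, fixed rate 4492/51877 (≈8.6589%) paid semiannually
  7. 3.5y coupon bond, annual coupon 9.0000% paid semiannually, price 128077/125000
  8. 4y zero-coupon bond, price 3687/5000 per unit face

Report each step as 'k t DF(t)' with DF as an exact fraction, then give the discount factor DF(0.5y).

1 1/2 1197/1250
2 1 927/1000
3 3/2 8817/10000
4 2 419/500
5 5/2 101/125
6 3 3877/5000
7 7/2 7571/10000
8 4 3687/5000
DF(0.5y) = 1197/1250 ≈ 0.957600

step 1 [0.5y] swap r/2=53/1197: DF=(1 − 53/1197·(0))/(1+53/1197) = 1197/1250 ≈ 0.957600
step 2 [1y] zero: DF = P = 927/1000 ≈ 0.927000
step 3 [1.5y] bond c/2=1/200: DF=(1791063/2000000 − 1/200·(0.957600+0.927000))/(1+1/200) = 8817/10000 ≈ 0.881700
step 4 [2y] swap r/2=1620/36043: DF=(1 − 1620/36043·(0.957600+0.927000+0.881700))/(1+1620/36043) = 419/500 ≈ 0.838000
step 5 [2.5y] zero: DF = P = 101/125 ≈ 0.808000
step 6 [3y] swap r/2=2246/51877: DF=(1 − 2246/51877·(0.957600+0.927000+0.881700+0.838000+0.808000))/(1+2246/51877) = 3877/5000 ≈ 0.775400
step 7 [3.5y] bond c/2=9/200: DF=(128077/125000 − 9/200·(0.957600+0.927000+0.881700+0.838000+0.808000+0.775400))/(1+9/200) = 7571/10000 ≈ 0.757100
step 8 [4y] zero: DF = P = 3687/5000 ≈ 0.737400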